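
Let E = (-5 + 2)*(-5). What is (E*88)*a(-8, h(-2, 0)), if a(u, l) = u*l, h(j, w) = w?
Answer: 0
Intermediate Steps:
E = 15 (E = -3*(-5) = 15)
a(u, l) = l*u
(E*88)*a(-8, h(-2, 0)) = (15*88)*(0*(-8)) = 1320*0 = 0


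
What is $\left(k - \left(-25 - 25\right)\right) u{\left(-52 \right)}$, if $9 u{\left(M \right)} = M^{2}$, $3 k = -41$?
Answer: $\frac{294736}{27} \approx 10916.0$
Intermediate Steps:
$k = - \frac{41}{3}$ ($k = \frac{1}{3} \left(-41\right) = - \frac{41}{3} \approx -13.667$)
$u{\left(M \right)} = \frac{M^{2}}{9}$
$\left(k - \left(-25 - 25\right)\right) u{\left(-52 \right)} = \left(- \frac{41}{3} - \left(-25 - 25\right)\right) \frac{\left(-52\right)^{2}}{9} = \left(- \frac{41}{3} - \left(-25 - 25\right)\right) \frac{1}{9} \cdot 2704 = \left(- \frac{41}{3} - -50\right) \frac{2704}{9} = \left(- \frac{41}{3} + 50\right) \frac{2704}{9} = \frac{109}{3} \cdot \frac{2704}{9} = \frac{294736}{27}$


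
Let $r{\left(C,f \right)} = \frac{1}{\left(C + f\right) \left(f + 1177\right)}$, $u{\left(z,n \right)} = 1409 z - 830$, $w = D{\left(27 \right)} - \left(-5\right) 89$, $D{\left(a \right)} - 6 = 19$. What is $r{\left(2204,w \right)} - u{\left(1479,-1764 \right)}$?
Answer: $- \frac{9174051204317}{4404078} \approx -2.0831 \cdot 10^{6}$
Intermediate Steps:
$D{\left(a \right)} = 25$ ($D{\left(a \right)} = 6 + 19 = 25$)
$w = 470$ ($w = 25 - \left(-5\right) 89 = 25 - -445 = 25 + 445 = 470$)
$u{\left(z,n \right)} = -830 + 1409 z$
$r{\left(C,f \right)} = \frac{1}{\left(1177 + f\right) \left(C + f\right)}$ ($r{\left(C,f \right)} = \frac{1}{\left(C + f\right) \left(1177 + f\right)} = \frac{1}{\left(1177 + f\right) \left(C + f\right)}$)
$r{\left(2204,w \right)} - u{\left(1479,-1764 \right)} = \frac{1}{470^{2} + 1177 \cdot 2204 + 1177 \cdot 470 + 2204 \cdot 470} - \left(-830 + 1409 \cdot 1479\right) = \frac{1}{220900 + 2594108 + 553190 + 1035880} - \left(-830 + 2083911\right) = \frac{1}{4404078} - 2083081 = - \frac{9174051204317}{4404078}$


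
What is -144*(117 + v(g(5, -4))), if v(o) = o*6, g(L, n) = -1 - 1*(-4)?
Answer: -19440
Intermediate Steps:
g(L, n) = 3 (g(L, n) = -1 + 4 = 3)
v(o) = 6*o
-144*(117 + v(g(5, -4))) = -144*(117 + 6*3) = -144*(117 + 18) = -144*135 = -19440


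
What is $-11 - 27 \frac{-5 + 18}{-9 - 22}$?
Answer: $\frac{10}{31} \approx 0.32258$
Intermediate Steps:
$-11 - 27 \frac{-5 + 18}{-9 - 22} = -11 - 27 \frac{13}{-31} = -11 - 27 \cdot 13 \left(- \frac{1}{31}\right) = -11 - - \frac{351}{31} = -11 + \frac{351}{31} = \frac{10}{31}$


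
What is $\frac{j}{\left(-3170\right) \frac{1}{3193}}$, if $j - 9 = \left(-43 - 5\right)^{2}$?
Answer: $- \frac{7385409}{3170} \approx -2329.8$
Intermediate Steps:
$j = 2313$ ($j = 9 + \left(-43 - 5\right)^{2} = 9 + \left(-48\right)^{2} = 9 + 2304 = 2313$)
$\frac{j}{\left(-3170\right) \frac{1}{3193}} = \frac{2313}{\left(-3170\right) \frac{1}{3193}} = \frac{2313}{- \frac{3170}{3193}} = 2313 \left(- \frac{3193}{3170}\right) = - \frac{7385409}{3170}$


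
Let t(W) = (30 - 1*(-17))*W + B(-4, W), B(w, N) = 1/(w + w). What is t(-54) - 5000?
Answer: -60305/8 ≈ -7538.1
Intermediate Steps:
B(w, N) = 1/(2*w)
t(W) = -1/8 + 47*W (t(W) = (30 - 1*(-17))*W + (1/2)/(-4) = (30 + 17)*W + (1/2)*(-1/4) = 47*W - 1/8 = -1/8 + 47*W)
t(-54) - 5000 = (-1/8 + 47*(-54)) - 5000 = (-1/8 - 2538) - 5000 = -20305/8 - 5000 = -60305/8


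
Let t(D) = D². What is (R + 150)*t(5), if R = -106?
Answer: 1100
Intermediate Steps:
(R + 150)*t(5) = (-106 + 150)*5² = 44*25 = 1100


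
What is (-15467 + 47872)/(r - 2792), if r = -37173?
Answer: -6481/7993 ≈ -0.81083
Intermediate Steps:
(-15467 + 47872)/(r - 2792) = (-15467 + 47872)/(-37173 - 2792) = 32405/(-39965) = 32405*(-1/39965) = -6481/7993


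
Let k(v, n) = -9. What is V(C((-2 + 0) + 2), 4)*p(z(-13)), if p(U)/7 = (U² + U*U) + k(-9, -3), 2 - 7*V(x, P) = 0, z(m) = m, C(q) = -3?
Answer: 658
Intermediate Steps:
V(x, P) = 2/7 (V(x, P) = 2/7 - ⅐*0 = 2/7 + 0 = 2/7)
p(U) = -63 + 14*U² (p(U) = 7*((U² + U*U) - 9) = 7*((U² + U²) - 9) = 7*(2*U² - 9) = 7*(-9 + 2*U²) = -63 + 14*U²)
V(C((-2 + 0) + 2), 4)*p(z(-13)) = 2*(-63 + 14*(-13)²)/7 = 2*(-63 + 14*169)/7 = 2*(-63 + 2366)/7 = (2/7)*2303 = 658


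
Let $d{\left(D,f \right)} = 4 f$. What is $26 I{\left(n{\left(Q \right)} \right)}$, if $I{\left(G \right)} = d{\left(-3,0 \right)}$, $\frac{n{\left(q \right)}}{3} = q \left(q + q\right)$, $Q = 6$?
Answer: $0$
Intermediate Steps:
$n{\left(q \right)} = 6 q^{2}$ ($n{\left(q \right)} = 3 q \left(q + q\right) = 3 q 2 q = 3 \cdot 2 q^{2} = 6 q^{2}$)
$I{\left(G \right)} = 0$ ($I{\left(G \right)} = 4 \cdot 0 = 0$)
$26 I{\left(n{\left(Q \right)} \right)} = 26 \cdot 0 = 0$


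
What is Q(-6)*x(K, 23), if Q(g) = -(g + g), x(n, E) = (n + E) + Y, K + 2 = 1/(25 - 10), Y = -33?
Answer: -716/5 ≈ -143.20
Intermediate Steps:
K = -29/15 (K = -2 + 1/(25 - 10) = -2 + 1/15 = -29/15 ≈ -1.9333)
x(n, E) = -33 + E + n (x(n, E) = (n + E) - 33 = (E + n) - 33 = -33 + E + n)
Q(g) = -2*g
Q(-6)*x(K, 23) = (-2*(-6))*(-33 + 23 - 29/15) = 12*(-179/15) = -716/5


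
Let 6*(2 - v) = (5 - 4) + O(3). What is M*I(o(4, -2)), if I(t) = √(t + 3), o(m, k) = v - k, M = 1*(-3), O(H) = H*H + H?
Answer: -√174/2 ≈ -6.5955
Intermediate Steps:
O(H) = H + H² (O(H) = H² + H = H + H²)
M = -3
v = -⅙ (v = 2 - ((5 - 4) + 3*(1 + 3))/6 = 2 - (1 + 3*4)/6 = 2 - (1 + 12)/6 = 2 - ⅙*13 = 2 - 13/6 = -⅙ ≈ -0.16667)
o(m, k) = -⅙ - k
I(t) = √(3 + t)
M*I(o(4, -2)) = -3*√(3 + (-⅙ - 1*(-2))) = -3*√(3 + (-⅙ + 2)) = -3*√(3 + 11/6) = -√174/2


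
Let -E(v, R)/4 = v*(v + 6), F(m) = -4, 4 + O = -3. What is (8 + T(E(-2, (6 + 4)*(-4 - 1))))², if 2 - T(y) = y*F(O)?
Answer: 19044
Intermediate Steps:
O = -7 (O = -4 - 3 = -7)
E(v, R) = -4*v*(6 + v) (E(v, R) = -4*v*(v + 6) = -4*v*(6 + v))
T(y) = 2 + 4*y (T(y) = 2 - y*(-4) = 2 - (-4)*y = 2 + 4*y)
(8 + T(E(-2, (6 + 4)*(-4 - 1))))² = (8 + (2 + 4*(-4*(-2)*(6 - 2))))² = (8 + (2 + 4*(-4*(-2)*4)))² = (8 + (2 + 4*32))² = (8 + (2 + 128))² = (8 + 130)² = 138² = 19044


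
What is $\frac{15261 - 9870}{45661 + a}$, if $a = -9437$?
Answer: $\frac{5391}{36224} \approx 0.14882$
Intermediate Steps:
$\frac{15261 - 9870}{45661 + a} = \frac{15261 - 9870}{45661 - 9437} = \frac{5391}{36224}$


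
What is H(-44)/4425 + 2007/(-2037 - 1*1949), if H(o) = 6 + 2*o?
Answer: -9207827/17638050 ≈ -0.52204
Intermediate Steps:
H(-44)/4425 + 2007/(-2037 - 1*1949) = (6 + 2*(-44))/4425 + 2007/(-2037 - 1*1949) = (6 - 88)*(1/4425) + 2007/(-2037 - 1949) = -82*1/4425 + 2007/(-3986) = -82/4425 + 2007*(-1/3986) = -82/4425 - 2007/3986 = -9207827/17638050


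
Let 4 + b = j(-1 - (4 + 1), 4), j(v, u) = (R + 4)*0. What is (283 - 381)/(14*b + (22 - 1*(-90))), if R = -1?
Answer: -7/4 ≈ -1.7500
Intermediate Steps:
j(v, u) = 0 (j(v, u) = (-1 + 4)*0 = 3*0 = 0)
b = -4 (b = -4 + 0 = -4)
(283 - 381)/(14*b + (22 - 1*(-90))) = (283 - 381)/(14*(-4) + (22 - 1*(-90))) = -98/(-56 + (22 + 90)) = -98/(-56 + 112) = -98/56 = -98*1/56 = -7/4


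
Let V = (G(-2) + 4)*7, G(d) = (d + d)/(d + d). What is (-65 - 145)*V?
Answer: -7350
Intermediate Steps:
G(d) = 1 (G(d) = (2*d)/((2*d)) = (2*d)*(1/(2*d)) = 1)
V = 35 (V = (1 + 4)*7 = 5*7 = 35)
(-65 - 145)*V = (-65 - 145)*35 = -210*35 = -7350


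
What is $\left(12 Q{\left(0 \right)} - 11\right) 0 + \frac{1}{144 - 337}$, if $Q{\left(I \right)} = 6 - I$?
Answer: $- \frac{1}{193} \approx -0.0051813$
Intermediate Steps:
$\left(12 Q{\left(0 \right)} - 11\right) 0 + \frac{1}{144 - 337} = \left(12 \left(6 - 0\right) - 11\right) 0 + \frac{1}{144 - 337} = \left(12 \left(6 + 0\right) - 11\right) 0 + \frac{1}{-193} = \left(12 \cdot 6 - 11\right) 0 - \frac{1}{193} = \left(72 - 11\right) 0 - \frac{1}{193} = 61 \cdot 0 - \frac{1}{193} = 0 - \frac{1}{193} = - \frac{1}{193}$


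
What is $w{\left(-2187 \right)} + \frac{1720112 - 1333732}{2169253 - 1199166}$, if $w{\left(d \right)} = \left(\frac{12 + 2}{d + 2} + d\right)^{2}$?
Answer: $\frac{22152039354345440147}{4631413607575} \approx 4.783 \cdot 10^{6}$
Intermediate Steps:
$w{\left(d \right)} = \left(d + \frac{14}{2 + d}\right)^{2}$ ($w{\left(d \right)} = \left(\frac{14}{2 + d} + d\right)^{2} = \left(d + \frac{14}{2 + d}\right)^{2}$)
$w{\left(-2187 \right)} + \frac{1720112 - 1333732}{2169253 - 1199166} = \frac{\left(14 + \left(-2187\right)^{2} + 2 \left(-2187\right)\right)^{2}}{\left(2 - 2187\right)^{2}} + \frac{1720112 - 1333732}{2169253 - 1199166} = \frac{\left(14 + 4782969 - 4374\right)^{2}}{4774225} + \frac{386380}{970087} = \frac{4778609^{2}}{4774225} + 386380 \cdot \frac{1}{970087} = \frac{1}{4774225} \cdot 22835103974881 + \frac{386380}{970087} = \frac{22835103974881}{4774225} + \frac{386380}{970087} = \frac{22152039354345440147}{4631413607575}$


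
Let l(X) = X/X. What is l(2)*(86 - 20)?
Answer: 66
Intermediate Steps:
l(X) = 1
l(2)*(86 - 20) = 1*(86 - 20) = 1*66 = 66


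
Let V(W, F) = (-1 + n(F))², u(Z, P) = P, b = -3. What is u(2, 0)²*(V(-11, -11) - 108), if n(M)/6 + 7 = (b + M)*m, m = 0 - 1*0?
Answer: 0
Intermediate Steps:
m = 0 (m = 0 + 0 = 0)
n(M) = -42 (n(M) = -42 + 6*((-3 + M)*0) = -42 + 6*0 = -42 + 0 = -42)
V(W, F) = 1849 (V(W, F) = (-1 - 42)² = (-43)² = 1849)
u(2, 0)²*(V(-11, -11) - 108) = 0²*(1849 - 108) = 0*1741 = 0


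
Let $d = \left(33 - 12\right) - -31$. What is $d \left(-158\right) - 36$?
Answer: $-8252$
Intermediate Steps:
$d = 52$ ($d = \left(33 - 12\right) + 31 = 21 + 31 = 52$)
$d \left(-158\right) - 36 = 52 \left(-158\right) - 36 = -8216 - 36 = -8252$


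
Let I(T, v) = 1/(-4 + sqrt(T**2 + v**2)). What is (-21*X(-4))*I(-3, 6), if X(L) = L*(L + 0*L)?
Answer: -1344/29 - 1008*sqrt(5)/29 ≈ -124.07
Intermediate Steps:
X(L) = L**2 (X(L) = L*(L + 0) = L*L = L**2)
(-21*X(-4))*I(-3, 6) = (-21*(-4)**2)/(-4 + sqrt((-3)**2 + 6**2)) = (-21*16)/(-4 + sqrt(9 + 36)) = -336/(-4 + sqrt(45)) = -336/(-4 + 3*sqrt(5))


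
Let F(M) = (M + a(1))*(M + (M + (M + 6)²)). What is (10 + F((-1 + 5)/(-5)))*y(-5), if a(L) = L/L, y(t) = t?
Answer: -1886/25 ≈ -75.440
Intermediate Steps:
a(L) = 1
F(M) = (1 + M)*((6 + M)² + 2*M) (F(M) = (M + 1)*(M + (M + (M + 6)²)) = (1 + M)*(M + (M + (6 + M)²)) = (1 + M)*((6 + M)² + 2*M))
(10 + F((-1 + 5)/(-5)))*y(-5) = (10 + (36 + ((-1 + 5)/(-5))³ + 15*((-1 + 5)/(-5))² + 50*((-1 + 5)/(-5))))*(-5) = (10 + (36 + (4*(-⅕))³ + 15*(4*(-⅕))² + 50*(4*(-⅕))))*(-5) = (10 + (36 + (-⅘)³ + 15*(-⅘)² + 50*(-⅘)))*(-5) = (10 + (36 - 64/125 + 15*(16/25) - 40))*(-5) = (10 + (36 - 64/125 + 48/5 - 40))*(-5) = (10 + 636/125)*(-5) = (1886/125)*(-5) = -1886/25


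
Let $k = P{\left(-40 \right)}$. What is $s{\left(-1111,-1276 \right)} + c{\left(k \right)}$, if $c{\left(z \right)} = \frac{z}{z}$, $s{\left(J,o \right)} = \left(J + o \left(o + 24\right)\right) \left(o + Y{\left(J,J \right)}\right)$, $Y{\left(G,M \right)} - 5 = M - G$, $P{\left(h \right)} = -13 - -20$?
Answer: $-2029076510$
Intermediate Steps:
$P{\left(h \right)} = 7$ ($P{\left(h \right)} = -13 + 20 = 7$)
$Y{\left(G,M \right)} = 5 + M - G$ ($Y{\left(G,M \right)} = 5 - \left(G - M\right) = 5 + M - G$)
$k = 7$
$s{\left(J,o \right)} = \left(5 + o\right) \left(J + o \left(24 + o\right)\right)$ ($s{\left(J,o \right)} = \left(J + o \left(o + 24\right)\right) \left(o + \left(5 + J - J\right)\right) = \left(J + o \left(24 + o\right)\right) \left(o + 5\right) = \left(J + o \left(24 + o\right)\right) \left(5 + o\right) = \left(5 + o\right) \left(J + o \left(24 + o\right)\right)$)
$c{\left(z \right)} = 1$
$s{\left(-1111,-1276 \right)} + c{\left(k \right)} = \left(\left(-1276\right)^{3} + 5 \left(-1111\right) + 29 \left(-1276\right)^{2} + 120 \left(-1276\right) - -1417636\right) + 1 = \left(-2077552576 - 5555 + 29 \cdot 1628176 - 153120 + 1417636\right) + 1 = \left(-2077552576 - 5555 + 47217104 - 153120 + 1417636\right) + 1 = -2029076511 + 1 = -2029076510$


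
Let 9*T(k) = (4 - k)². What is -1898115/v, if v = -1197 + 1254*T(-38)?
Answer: -632705/81529 ≈ -7.7605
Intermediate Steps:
T(k) = (4 - k)²/9
v = 244587 (v = -1197 + 1254*((-4 - 38)²/9) = -1197 + 1254*((⅑)*(-42)²) = -1197 + 1254*((⅑)*1764) = -1197 + 1254*196 = -1197 + 245784 = 244587)
-1898115/v = -1898115/244587 = -1898115*1/244587 = -632705/81529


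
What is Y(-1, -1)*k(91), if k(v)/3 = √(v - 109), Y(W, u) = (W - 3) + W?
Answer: -45*I*√2 ≈ -63.64*I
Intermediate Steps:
Y(W, u) = -3 + 2*W (Y(W, u) = (-3 + W) + W = -3 + 2*W)
k(v) = 3*√(-109 + v) (k(v) = 3*√(v - 109) = 3*√(-109 + v))
Y(-1, -1)*k(91) = (-3 + 2*(-1))*(3*√(-109 + 91)) = (-3 - 2)*(3*√(-18)) = -15*3*I*√2 = -45*I*√2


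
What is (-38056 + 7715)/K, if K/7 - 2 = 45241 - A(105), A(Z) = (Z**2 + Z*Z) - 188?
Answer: -30341/163667 ≈ -0.18538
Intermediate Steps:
A(Z) = -188 + 2*Z**2 (A(Z) = (Z**2 + Z**2) - 188 = 2*Z**2 - 188 = -188 + 2*Z**2)
K = 163667 (K = 14 + 7*(45241 - (-188 + 2*105**2)) = 14 + 7*(45241 - (-188 + 2*11025)) = 14 + 7*(45241 - (-188 + 22050)) = 14 + 7*(45241 - 1*21862) = 14 + 7*(45241 - 21862) = 14 + 7*23379 = 14 + 163653 = 163667)
(-38056 + 7715)/K = (-38056 + 7715)/163667 = -30341*1/163667 = -30341/163667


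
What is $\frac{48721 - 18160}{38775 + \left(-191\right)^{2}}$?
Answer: $\frac{30561}{75256} \approx 0.40609$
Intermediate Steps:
$\frac{48721 - 18160}{38775 + \left(-191\right)^{2}} = \frac{30561}{38775 + 36481} = \frac{30561}{75256}$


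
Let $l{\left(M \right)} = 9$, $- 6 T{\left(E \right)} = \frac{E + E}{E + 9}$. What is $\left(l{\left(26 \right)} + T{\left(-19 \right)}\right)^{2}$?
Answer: $\frac{63001}{900} \approx 70.001$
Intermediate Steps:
$T{\left(E \right)} = - \frac{E}{3 \left(9 + E\right)}$ ($T{\left(E \right)} = - \frac{\left(E + E\right) \frac{1}{E + 9}}{6} = - \frac{2 E \frac{1}{9 + E}}{6} = - \frac{E}{3 \left(9 + E\right)}$)
$\left(l{\left(26 \right)} + T{\left(-19 \right)}\right)^{2} = \left(9 - - \frac{19}{27 + 3 \left(-19\right)}\right)^{2} = \left(9 - - \frac{19}{27 - 57}\right)^{2} = \left(9 - - \frac{19}{-30}\right)^{2} = \left(9 - \left(-19\right) \left(- \frac{1}{30}\right)\right)^{2} = \left(9 - \frac{19}{30}\right)^{2} = \left(\frac{251}{30}\right)^{2} = \frac{63001}{900}$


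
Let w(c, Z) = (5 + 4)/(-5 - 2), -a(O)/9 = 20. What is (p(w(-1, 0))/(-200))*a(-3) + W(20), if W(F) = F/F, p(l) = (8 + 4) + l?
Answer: 149/14 ≈ 10.643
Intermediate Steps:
a(O) = -180 (a(O) = -9*20 = -180)
w(c, Z) = -9/7 (w(c, Z) = 9/(-7) = 9*(-⅐) = -9/7)
p(l) = 12 + l
W(F) = 1
(p(w(-1, 0))/(-200))*a(-3) + W(20) = ((12 - 9/7)/(-200))*(-180) + 1 = ((75/7)*(-1/200))*(-180) + 1 = -3/56*(-180) + 1 = 135/14 + 1 = 149/14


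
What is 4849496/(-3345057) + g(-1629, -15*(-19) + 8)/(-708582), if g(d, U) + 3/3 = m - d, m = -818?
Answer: -573162511807/395041196529 ≈ -1.4509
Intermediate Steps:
g(d, U) = -819 - d (g(d, U) = -1 + (-818 - d) = -819 - d)
4849496/(-3345057) + g(-1629, -15*(-19) + 8)/(-708582) = 4849496/(-3345057) + (-819 - 1*(-1629))/(-708582) = 4849496*(-1/3345057) + (-819 + 1629)*(-1/708582) = -4849496/3345057 + 810*(-1/708582) = -4849496/3345057 - 135/118097 = -573162511807/395041196529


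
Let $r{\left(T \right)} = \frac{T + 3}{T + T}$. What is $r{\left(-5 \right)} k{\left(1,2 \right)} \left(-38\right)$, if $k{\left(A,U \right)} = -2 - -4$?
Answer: $- \frac{76}{5} \approx -15.2$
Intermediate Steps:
$k{\left(A,U \right)} = 2$ ($k{\left(A,U \right)} = -2 + 4 = 2$)
$r{\left(T \right)} = \frac{3 + T}{2 T}$
$r{\left(-5 \right)} k{\left(1,2 \right)} \left(-38\right) = \frac{3 - 5}{2 \left(-5\right)} 2 \left(-38\right) = \frac{1}{2} \left(- \frac{1}{5}\right) \left(-2\right) 2 \left(-38\right) = \frac{1}{5} \cdot 2 \left(-38\right) = \frac{2}{5} \left(-38\right) = - \frac{76}{5}$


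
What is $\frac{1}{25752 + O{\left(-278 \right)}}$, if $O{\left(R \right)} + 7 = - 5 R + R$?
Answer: $\frac{1}{26857} \approx 3.7234 \cdot 10^{-5}$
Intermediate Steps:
$O{\left(R \right)} = -7 - 4 R$ ($O{\left(R \right)} = -7 + \left(- 5 R + R\right) = -7 - 4 R$)
$\frac{1}{25752 + O{\left(-278 \right)}} = \frac{1}{25752 - -1105} = \frac{1}{25752 + \left(-7 + 1112\right)} = \frac{1}{25752 + 1105} = \frac{1}{26857}$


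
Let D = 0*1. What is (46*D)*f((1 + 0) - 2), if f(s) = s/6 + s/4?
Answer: 0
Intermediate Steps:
f(s) = 5*s/12 (f(s) = s*(⅙) + s*(¼) = s/6 + s/4 = 5*s/12)
D = 0
(46*D)*f((1 + 0) - 2) = (46*0)*(5*((1 + 0) - 2)/12) = 0*(5*(1 - 2)/12) = 0*((5/12)*(-1)) = 0*(-5/12) = 0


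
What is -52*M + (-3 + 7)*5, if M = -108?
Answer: 5636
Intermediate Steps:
-52*M + (-3 + 7)*5 = -52*(-108) + (-3 + 7)*5 = 5616 + 4*5 = 5616 + 20 = 5636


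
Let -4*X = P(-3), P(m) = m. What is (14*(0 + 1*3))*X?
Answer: 63/2 ≈ 31.500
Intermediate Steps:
X = ¾ (X = -¼*(-3) = ¾ ≈ 0.75000)
(14*(0 + 1*3))*X = (14*(0 + 1*3))*(¾) = (14*(0 + 3))*(¾) = (14*3)*(¾) = 42*(¾) = 63/2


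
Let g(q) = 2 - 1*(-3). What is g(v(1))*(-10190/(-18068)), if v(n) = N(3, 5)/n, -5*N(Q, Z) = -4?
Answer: 25475/9034 ≈ 2.8199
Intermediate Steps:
N(Q, Z) = ⅘ (N(Q, Z) = -⅕*(-4) = ⅘)
v(n) = 4/(5*n)
g(q) = 5 (g(q) = 2 + 3 = 5)
g(v(1))*(-10190/(-18068)) = 5*(-10190/(-18068)) = 5*(-10190*(-1/18068)) = 5*(5095/9034) = 25475/9034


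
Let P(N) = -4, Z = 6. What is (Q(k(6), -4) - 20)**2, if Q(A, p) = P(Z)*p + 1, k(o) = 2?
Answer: 9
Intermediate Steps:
Q(A, p) = 1 - 4*p (Q(A, p) = -4*p + 1 = 1 - 4*p)
(Q(k(6), -4) - 20)**2 = ((1 - 4*(-4)) - 20)**2 = ((1 + 16) - 20)**2 = (17 - 20)**2 = (-3)**2 = 9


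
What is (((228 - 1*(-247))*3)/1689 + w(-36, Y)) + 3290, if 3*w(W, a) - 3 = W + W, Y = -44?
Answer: 1839796/563 ≈ 3267.8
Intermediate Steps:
w(W, a) = 1 + 2*W/3 (w(W, a) = 1 + (W + W)/3 = 1 + (2*W)/3 = 1 + 2*W/3)
(((228 - 1*(-247))*3)/1689 + w(-36, Y)) + 3290 = (((228 - 1*(-247))*3)/1689 + (1 + (⅔)*(-36))) + 3290 = (((228 + 247)*3)*(1/1689) + (1 - 24)) + 3290 = ((475*3)*(1/1689) - 23) + 3290 = (1425*(1/1689) - 23) + 3290 = (475/563 - 23) + 3290 = -12474/563 + 3290 = 1839796/563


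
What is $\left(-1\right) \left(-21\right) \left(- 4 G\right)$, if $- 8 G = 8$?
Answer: $84$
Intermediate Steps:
$G = -1$ ($G = \left(- \frac{1}{8}\right) 8 = -1$)
$\left(-1\right) \left(-21\right) \left(- 4 G\right) = \left(-1\right) \left(-21\right) \left(\left(-4\right) \left(-1\right)\right) = 21 \cdot 4 = 84$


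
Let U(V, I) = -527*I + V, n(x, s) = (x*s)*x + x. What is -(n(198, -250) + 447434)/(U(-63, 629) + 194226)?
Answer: -1169171/17165 ≈ -68.114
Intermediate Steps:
n(x, s) = x + s*x² (n(x, s) = (s*x)*x + x = s*x² + x = x + s*x²)
U(V, I) = V - 527*I
-(n(198, -250) + 447434)/(U(-63, 629) + 194226) = -(198*(1 - 250*198) + 447434)/((-63 - 527*629) + 194226) = -(198*(1 - 49500) + 447434)/((-63 - 331483) + 194226) = -(198*(-49499) + 447434)/(-331546 + 194226) = -(-9800802 + 447434)/(-137320) = -(-9353368)*(-1)/137320 = -1*1169171/17165 = -1169171/17165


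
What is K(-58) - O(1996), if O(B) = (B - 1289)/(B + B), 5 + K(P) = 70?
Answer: 258773/3992 ≈ 64.823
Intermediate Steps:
K(P) = 65 (K(P) = -5 + 70 = 65)
O(B) = (-1289 + B)/(2*B) (O(B) = (-1289 + B)/((2*B)) = (-1289 + B)*(1/(2*B)) = (-1289 + B)/(2*B))
K(-58) - O(1996) = 65 - (-1289 + 1996)/(2*1996) = 65 - 707/(2*1996) = 65 - 1*707/3992 = 65 - 707/3992 = 258773/3992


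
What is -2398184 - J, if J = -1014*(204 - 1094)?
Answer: -3300644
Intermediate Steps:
J = 902460 (J = -1014*(-890) = 902460)
-2398184 - J = -2398184 - 1*902460 = -2398184 - 902460 = -3300644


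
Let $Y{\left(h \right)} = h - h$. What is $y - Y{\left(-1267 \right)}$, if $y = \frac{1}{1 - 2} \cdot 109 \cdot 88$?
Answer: $-9592$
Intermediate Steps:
$Y{\left(h \right)} = 0$
$y = -9592$ ($y = \frac{1}{-1} \cdot 109 \cdot 88 = \left(-1\right) 109 \cdot 88 = \left(-109\right) 88 = -9592$)
$y - Y{\left(-1267 \right)} = -9592 - 0 = -9592 + 0 = -9592$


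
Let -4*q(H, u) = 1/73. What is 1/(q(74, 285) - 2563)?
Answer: -292/748397 ≈ -0.00039017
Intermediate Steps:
q(H, u) = -1/292 (q(H, u) = -1/4/73 = -1/4*1/73 = -1/292)
1/(q(74, 285) - 2563) = 1/(-1/292 - 2563) = 1/(-748397/292) = -292/748397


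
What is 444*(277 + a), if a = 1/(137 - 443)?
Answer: 6272314/51 ≈ 1.2299e+5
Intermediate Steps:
a = -1/306 (a = 1/(-306) = -1/306 ≈ -0.0032680)
444*(277 + a) = 444*(277 - 1/306) = 444*(84761/306) = 6272314/51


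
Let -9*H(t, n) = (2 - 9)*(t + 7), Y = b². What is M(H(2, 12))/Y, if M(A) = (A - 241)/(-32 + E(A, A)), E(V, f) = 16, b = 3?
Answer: 13/8 ≈ 1.6250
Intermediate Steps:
Y = 9 (Y = 3² = 9)
H(t, n) = 49/9 + 7*t/9 (H(t, n) = -(2 - 9)*(t + 7)/9 = -(-7)*(7 + t)/9 = -(-49 - 7*t)/9 = 49/9 + 7*t/9)
M(A) = 241/16 - A/16 (M(A) = (A - 241)/(-32 + 16) = (-241 + A)/(-16) = (-241 + A)*(-1/16) = 241/16 - A/16)
M(H(2, 12))/Y = (241/16 - (49/9 + (7/9)*2)/16)/9 = (241/16 - (49/9 + 14/9)/16)*(⅑) = (241/16 - 1/16*7)*(⅑) = (241/16 - 7/16)*(⅑) = (117/8)*(⅑) = 13/8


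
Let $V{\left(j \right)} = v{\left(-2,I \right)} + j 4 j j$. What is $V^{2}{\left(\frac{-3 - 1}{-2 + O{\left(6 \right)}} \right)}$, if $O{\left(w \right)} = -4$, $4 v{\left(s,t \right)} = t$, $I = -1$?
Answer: $\frac{10201}{11664} \approx 0.87457$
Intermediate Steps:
$v{\left(s,t \right)} = \frac{t}{4}$
$V{\left(j \right)} = - \frac{1}{4} + 4 j^{3}$ ($V{\left(j \right)} = \frac{1}{4} \left(-1\right) + j 4 j j = - \frac{1}{4} + j 4 j^{2} = - \frac{1}{4} + 4 j^{3}$)
$V^{2}{\left(\frac{-3 - 1}{-2 + O{\left(6 \right)}} \right)} = \left(- \frac{1}{4} + 4 \left(\frac{-3 - 1}{-2 - 4}\right)^{3}\right)^{2} = \left(- \frac{1}{4} + 4 \left(- \frac{4}{-6}\right)^{3}\right)^{2} = \left(- \frac{1}{4} + 4 \left(\left(-4\right) \left(- \frac{1}{6}\right)\right)^{3}\right)^{2} = \left(- \frac{1}{4} + 4 \left(\frac{2}{3}\right)^{3}\right)^{2} = \left(- \frac{1}{4} + 4 \cdot \frac{8}{27}\right)^{2} = \left(- \frac{1}{4} + \frac{32}{27}\right)^{2} = \left(\frac{101}{108}\right)^{2} = \frac{10201}{11664}$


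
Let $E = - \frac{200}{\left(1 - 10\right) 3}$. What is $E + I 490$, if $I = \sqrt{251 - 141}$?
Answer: $\frac{200}{27} + 490 \sqrt{110} \approx 5146.6$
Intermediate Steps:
$E = \frac{200}{27}$ ($E = - \frac{200}{\left(-9\right) 3} = - \frac{200}{-27} = \left(-200\right) \left(- \frac{1}{27}\right) = \frac{200}{27} \approx 7.4074$)
$I = \sqrt{110} \approx 10.488$
$E + I 490 = \frac{200}{27} + \sqrt{110} \cdot 490 = \frac{200}{27} + 490 \sqrt{110}$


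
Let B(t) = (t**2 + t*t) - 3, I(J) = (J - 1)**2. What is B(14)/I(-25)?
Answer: 389/676 ≈ 0.57544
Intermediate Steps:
I(J) = (-1 + J)**2
B(t) = -3 + 2*t**2 (B(t) = (t**2 + t**2) - 3 = 2*t**2 - 3 = -3 + 2*t**2)
B(14)/I(-25) = (-3 + 2*14**2)/((-1 - 25)**2) = (-3 + 2*196)/((-26)**2) = (-3 + 392)/676 = 389*(1/676) = 389/676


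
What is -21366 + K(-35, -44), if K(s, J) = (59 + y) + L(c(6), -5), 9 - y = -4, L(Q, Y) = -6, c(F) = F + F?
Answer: -21300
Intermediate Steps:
c(F) = 2*F
y = 13 (y = 9 - 1*(-4) = 9 + 4 = 13)
K(s, J) = 66 (K(s, J) = (59 + 13) - 6 = 72 - 6 = 66)
-21366 + K(-35, -44) = -21366 + 66 = -21300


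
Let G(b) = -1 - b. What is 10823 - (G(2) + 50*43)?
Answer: 8676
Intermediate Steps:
10823 - (G(2) + 50*43) = 10823 - ((-1 - 1*2) + 50*43) = 10823 - ((-1 - 2) + 2150) = 10823 - (-3 + 2150) = 10823 - 1*2147 = 10823 - 2147 = 8676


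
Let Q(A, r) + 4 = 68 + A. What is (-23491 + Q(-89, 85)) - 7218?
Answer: -30734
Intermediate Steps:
Q(A, r) = 64 + A (Q(A, r) = -4 + (68 + A) = 64 + A)
(-23491 + Q(-89, 85)) - 7218 = (-23491 + (64 - 89)) - 7218 = (-23491 - 25) - 7218 = -23516 - 7218 = -30734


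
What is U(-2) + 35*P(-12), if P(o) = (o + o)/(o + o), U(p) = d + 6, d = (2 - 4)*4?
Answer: 33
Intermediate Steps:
d = -8 (d = -2*4 = -8)
U(p) = -2 (U(p) = -8 + 6 = -2)
P(o) = 1 (P(o) = (2*o)/((2*o)) = (2*o)*(1/(2*o)) = 1)
U(-2) + 35*P(-12) = -2 + 35*1 = -2 + 35 = 33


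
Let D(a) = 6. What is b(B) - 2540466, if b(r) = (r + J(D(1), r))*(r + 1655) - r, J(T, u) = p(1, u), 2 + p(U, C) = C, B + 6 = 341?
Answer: -1211481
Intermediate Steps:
B = 335 (B = -6 + 341 = 335)
p(U, C) = -2 + C
J(T, u) = -2 + u
b(r) = -r + (-2 + 2*r)*(1655 + r) (b(r) = (r + (-2 + r))*(r + 1655) - r = (-2 + 2*r)*(1655 + r) - r = -r + (-2 + 2*r)*(1655 + r))
b(B) - 2540466 = (-3310 + 2*335² + 3307*335) - 2540466 = (-3310 + 2*112225 + 1107845) - 2540466 = (-3310 + 224450 + 1107845) - 2540466 = 1328985 - 2540466 = -1211481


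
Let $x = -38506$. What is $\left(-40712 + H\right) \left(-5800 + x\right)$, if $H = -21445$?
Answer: $2753928042$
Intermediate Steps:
$\left(-40712 + H\right) \left(-5800 + x\right) = \left(-40712 - 21445\right) \left(-5800 - 38506\right) = \left(-62157\right) \left(-44306\right) = 2753928042$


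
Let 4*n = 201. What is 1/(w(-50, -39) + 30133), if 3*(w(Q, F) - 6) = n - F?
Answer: 4/120675 ≈ 3.3147e-5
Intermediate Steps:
n = 201/4 (n = (¼)*201 = 201/4 ≈ 50.250)
w(Q, F) = 91/4 - F/3 (w(Q, F) = 6 + (201/4 - F)/3 = 6 + (67/4 - F/3) = 91/4 - F/3)
1/(w(-50, -39) + 30133) = 1/((91/4 - ⅓*(-39)) + 30133) = 1/((91/4 + 13) + 30133) = 1/(143/4 + 30133) = 1/(120675/4) = 4/120675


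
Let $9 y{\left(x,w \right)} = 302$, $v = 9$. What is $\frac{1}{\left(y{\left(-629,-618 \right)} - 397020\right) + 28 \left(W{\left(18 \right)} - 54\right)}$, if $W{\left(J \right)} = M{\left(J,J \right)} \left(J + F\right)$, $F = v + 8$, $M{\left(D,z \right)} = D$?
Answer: $- \frac{9}{3427726} \approx -2.6256 \cdot 10^{-6}$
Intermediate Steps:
$F = 17$ ($F = 9 + 8 = 17$)
$y{\left(x,w \right)} = \frac{302}{9}$ ($y{\left(x,w \right)} = \frac{1}{9} \cdot 302 = \frac{302}{9}$)
$W{\left(J \right)} = J \left(17 + J\right)$ ($W{\left(J \right)} = J \left(J + 17\right) = J \left(17 + J\right)$)
$\frac{1}{\left(y{\left(-629,-618 \right)} - 397020\right) + 28 \left(W{\left(18 \right)} - 54\right)} = \frac{1}{\left(\frac{302}{9} - 397020\right) + 28 \left(18 \left(17 + 18\right) - 54\right)} = \frac{1}{- \frac{3572878}{9} + 28 \left(18 \cdot 35 - 54\right)} = \frac{1}{- \frac{3572878}{9} + 28 \left(630 - 54\right)} = \frac{1}{- \frac{3572878}{9} + 28 \cdot 576} = \frac{1}{- \frac{3572878}{9} + 16128} = \frac{1}{- \frac{3427726}{9}} = - \frac{9}{3427726}$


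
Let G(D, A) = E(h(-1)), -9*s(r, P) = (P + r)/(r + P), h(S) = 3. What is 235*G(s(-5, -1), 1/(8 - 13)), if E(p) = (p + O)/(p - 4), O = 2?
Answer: -1175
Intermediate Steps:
E(p) = (2 + p)/(-4 + p) (E(p) = (p + 2)/(p - 4) = (2 + p)/(-4 + p))
s(r, P) = -⅑ (s(r, P) = -(P + r)/(9*(r + P)) = -(P + r)/(9*(P + r)) = -⅑*1 = -⅑)
G(D, A) = -5 (G(D, A) = (2 + 3)/(-4 + 3) = 5/(-1) = -1*5 = -5)
235*G(s(-5, -1), 1/(8 - 13)) = 235*(-5) = -1175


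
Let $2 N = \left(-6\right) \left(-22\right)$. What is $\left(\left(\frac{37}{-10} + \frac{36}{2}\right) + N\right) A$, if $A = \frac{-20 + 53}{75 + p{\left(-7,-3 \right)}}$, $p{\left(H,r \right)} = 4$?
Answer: $\frac{26499}{790} \approx 33.543$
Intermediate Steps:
$N = 66$ ($N = \frac{\left(-6\right) \left(-22\right)}{2} = \frac{1}{2} \cdot 132 = 66$)
$A = \frac{33}{79}$ ($A = \frac{-20 + 53}{75 + 4} = \frac{33}{79} \approx 0.41772$)
$\left(\left(\frac{37}{-10} + \frac{36}{2}\right) + N\right) A = \left(\left(\frac{37}{-10} + \frac{36}{2}\right) + 66\right) \frac{33}{79} = \left(\left(37 \left(- \frac{1}{10}\right) + 36 \cdot \frac{1}{2}\right) + 66\right) \frac{33}{79} = \left(\left(- \frac{37}{10} + 18\right) + 66\right) \frac{33}{79} = \left(\frac{143}{10} + 66\right) \frac{33}{79} = \frac{803}{10} \cdot \frac{33}{79} = \frac{26499}{790}$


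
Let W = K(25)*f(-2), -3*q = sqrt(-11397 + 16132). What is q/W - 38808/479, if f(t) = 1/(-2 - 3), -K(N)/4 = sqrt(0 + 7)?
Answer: -38808/479 - 5*sqrt(33145)/84 ≈ -91.856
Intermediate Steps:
K(N) = -4*sqrt(7) (K(N) = -4*sqrt(0 + 7) = -4*sqrt(7))
f(t) = -1/5 (f(t) = 1/(-5) = -1/5)
q = -sqrt(4735)/3 (q = -sqrt(-11397 + 16132)/3 = -sqrt(4735)/3 ≈ -22.937)
W = 4*sqrt(7)/5 (W = -4*sqrt(7)*(-1/5) = 4*sqrt(7)/5 ≈ 2.1166)
q/W - 38808/479 = (-sqrt(4735)/3)/((4*sqrt(7)/5)) - 38808/479 = (-sqrt(4735)/3)*(5*sqrt(7)/28) - 38808*1/479 = -5*sqrt(33145)/84 - 38808/479 = -38808/479 - 5*sqrt(33145)/84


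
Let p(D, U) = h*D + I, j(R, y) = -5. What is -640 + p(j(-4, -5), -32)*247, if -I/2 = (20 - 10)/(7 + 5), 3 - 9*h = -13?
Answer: -29225/9 ≈ -3247.2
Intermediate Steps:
h = 16/9 (h = 1/3 - 1/9*(-13) = 1/3 + 13/9 = 16/9 ≈ 1.7778)
I = -5/3 (I = -2*(20 - 10)/(7 + 5) = -20/12 = -2*5/6 = -5/3 ≈ -1.6667)
p(D, U) = -5/3 + 16*D/9 (p(D, U) = 16*D/9 - 5/3 = -5/3 + 16*D/9)
-640 + p(j(-4, -5), -32)*247 = -640 + (-5/3 + (16/9)*(-5))*247 = -640 + (-5/3 - 80/9)*247 = -640 - 95/9*247 = -640 - 23465/9 = -29225/9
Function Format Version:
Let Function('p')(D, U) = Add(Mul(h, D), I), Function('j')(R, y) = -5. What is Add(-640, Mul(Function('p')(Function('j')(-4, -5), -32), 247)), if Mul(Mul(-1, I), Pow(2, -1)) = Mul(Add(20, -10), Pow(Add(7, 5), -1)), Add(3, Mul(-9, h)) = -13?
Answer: Rational(-29225, 9) ≈ -3247.2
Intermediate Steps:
h = Rational(16, 9) (h = Add(Rational(1, 3), Mul(Rational(-1, 9), -13)) = Add(Rational(1, 3), Rational(13, 9)) = Rational(16, 9) ≈ 1.7778)
I = Rational(-5, 3) (I = Mul(-2, Mul(Add(20, -10), Pow(Add(7, 5), -1))) = Mul(-2, Mul(10, Pow(12, -1))) = Mul(-2, Mul(10, Rational(1, 12))) = Mul(-2, Rational(5, 6)) = Rational(-5, 3) ≈ -1.6667)
Function('p')(D, U) = Add(Rational(-5, 3), Mul(Rational(16, 9), D)) (Function('p')(D, U) = Add(Mul(Rational(16, 9), D), Rational(-5, 3)) = Add(Rational(-5, 3), Mul(Rational(16, 9), D)))
Add(-640, Mul(Function('p')(Function('j')(-4, -5), -32), 247)) = Add(-640, Mul(Add(Rational(-5, 3), Mul(Rational(16, 9), -5)), 247)) = Add(-640, Mul(Add(Rational(-5, 3), Rational(-80, 9)), 247)) = Add(-640, Mul(Rational(-95, 9), 247)) = Add(-640, Rational(-23465, 9)) = Rational(-29225, 9)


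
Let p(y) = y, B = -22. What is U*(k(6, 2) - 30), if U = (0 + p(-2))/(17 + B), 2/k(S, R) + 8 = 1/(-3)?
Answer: -1512/125 ≈ -12.096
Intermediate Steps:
k(S, R) = -6/25 (k(S, R) = 2/(-8 + 1/(-3)) = 2/(-8 + 1*(-⅓)) = 2/(-8 - ⅓) = 2/(-25/3) = 2*(-3/25) = -6/25)
U = ⅖ (U = (0 - 2)/(17 - 22) = -2/(-5) = -2*(-⅕) = ⅖ ≈ 0.40000)
U*(k(6, 2) - 30) = 2*(-6/25 - 30)/5 = (⅖)*(-756/25) = -1512/125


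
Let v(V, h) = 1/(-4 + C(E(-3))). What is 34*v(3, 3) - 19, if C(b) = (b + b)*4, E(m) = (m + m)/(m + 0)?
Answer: -97/6 ≈ -16.167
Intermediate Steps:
E(m) = 2 (E(m) = (2*m)/m = 2)
C(b) = 8*b (C(b) = (2*b)*4 = 8*b)
v(V, h) = 1/12 (v(V, h) = 1/(-4 + 8*2) = 1/(-4 + 16) = 1/12)
34*v(3, 3) - 19 = 34*(1/12) - 19 = 17/6 - 19 = -97/6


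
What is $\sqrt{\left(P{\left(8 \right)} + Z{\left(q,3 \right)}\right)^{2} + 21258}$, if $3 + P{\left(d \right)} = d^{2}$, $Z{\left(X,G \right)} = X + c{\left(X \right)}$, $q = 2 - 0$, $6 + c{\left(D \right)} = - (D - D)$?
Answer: $3 \sqrt{2723} \approx 156.55$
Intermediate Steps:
$c{\left(D \right)} = -6$ ($c{\left(D \right)} = -6 - \left(D - D\right) = -6 - 0 = -6 + 0 = -6$)
$q = 2$ ($q = 2 + 0 = 2$)
$Z{\left(X,G \right)} = -6 + X$ ($Z{\left(X,G \right)} = X - 6 = -6 + X$)
$P{\left(d \right)} = -3 + d^{2}$
$\sqrt{\left(P{\left(8 \right)} + Z{\left(q,3 \right)}\right)^{2} + 21258} = \sqrt{\left(\left(-3 + 8^{2}\right) + \left(-6 + 2\right)\right)^{2} + 21258} = \sqrt{\left(\left(-3 + 64\right) - 4\right)^{2} + 21258} = \sqrt{\left(61 - 4\right)^{2} + 21258} = \sqrt{57^{2} + 21258} = \sqrt{3249 + 21258} = \sqrt{24507} = 3 \sqrt{2723}$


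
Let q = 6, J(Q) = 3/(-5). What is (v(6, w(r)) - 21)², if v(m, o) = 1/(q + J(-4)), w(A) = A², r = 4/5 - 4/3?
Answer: 315844/729 ≈ 433.26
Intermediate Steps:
J(Q) = -⅗ (J(Q) = 3*(-⅕) = -⅗)
r = -8/15 (r = 4*(⅕) - 4*⅓ = ⅘ - 4/3 = -8/15 ≈ -0.53333)
v(m, o) = 5/27 (v(m, o) = 1/(6 - ⅗) = 1/(27/5) = 5/27)
(v(6, w(r)) - 21)² = (5/27 - 21)² = (-562/27)² = 315844/729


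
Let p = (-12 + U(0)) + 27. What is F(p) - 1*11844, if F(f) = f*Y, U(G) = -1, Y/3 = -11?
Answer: -12306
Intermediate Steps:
Y = -33 (Y = 3*(-11) = -33)
p = 14 (p = (-12 - 1) + 27 = -13 + 27 = 14)
F(f) = -33*f (F(f) = f*(-33) = -33*f)
F(p) - 1*11844 = -33*14 - 1*11844 = -462 - 11844 = -12306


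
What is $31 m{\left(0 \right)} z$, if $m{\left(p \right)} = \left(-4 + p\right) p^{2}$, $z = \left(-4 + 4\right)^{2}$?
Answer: $0$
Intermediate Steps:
$z = 0$ ($z = 0^{2} = 0$)
$m{\left(p \right)} = p^{2} \left(-4 + p\right)$
$31 m{\left(0 \right)} z = 31 \cdot 0^{2} \left(-4 + 0\right) 0 = 31 \cdot 0 \left(-4\right) 0 = 31 \cdot 0 \cdot 0 = 0 \cdot 0 = 0$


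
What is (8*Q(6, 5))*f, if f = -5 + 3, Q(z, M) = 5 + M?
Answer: -160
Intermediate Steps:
f = -2
(8*Q(6, 5))*f = (8*(5 + 5))*(-2) = (8*10)*(-2) = 80*(-2) = -160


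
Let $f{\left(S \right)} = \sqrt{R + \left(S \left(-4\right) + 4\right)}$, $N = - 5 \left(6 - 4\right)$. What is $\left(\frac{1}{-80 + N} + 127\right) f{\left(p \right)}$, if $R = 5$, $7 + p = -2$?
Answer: $\frac{11429 \sqrt{5}}{30} \approx 851.87$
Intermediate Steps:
$p = -9$ ($p = -7 - 2 = -9$)
$N = -10$ ($N = \left(-5\right) 2 = -10$)
$f{\left(S \right)} = \sqrt{9 - 4 S}$ ($f{\left(S \right)} = \sqrt{5 + \left(S \left(-4\right) + 4\right)} = \sqrt{5 - \left(-4 + 4 S\right)} = \sqrt{9 - 4 S}$)
$\left(\frac{1}{-80 + N} + 127\right) f{\left(p \right)} = \left(\frac{1}{-80 - 10} + 127\right) \sqrt{9 - -36} = \left(\frac{1}{-90} + 127\right) \sqrt{9 + 36} = \left(- \frac{1}{90} + 127\right) \sqrt{45} = \frac{11429 \cdot 3 \sqrt{5}}{90} = \frac{11429 \sqrt{5}}{30}$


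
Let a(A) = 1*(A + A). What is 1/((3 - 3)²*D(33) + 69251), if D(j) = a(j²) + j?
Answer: 1/69251 ≈ 1.4440e-5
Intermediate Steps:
a(A) = 2*A (a(A) = 1*(2*A) = 2*A)
D(j) = j + 2*j² (D(j) = 2*j² + j = j + 2*j²)
1/((3 - 3)²*D(33) + 69251) = 1/((3 - 3)²*(33*(1 + 2*33)) + 69251) = 1/(0²*(33*(1 + 66)) + 69251) = 1/(0*(33*67) + 69251) = 1/(0*2211 + 69251) = 1/(0 + 69251) = 1/69251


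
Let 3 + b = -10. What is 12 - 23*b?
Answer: 311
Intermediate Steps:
b = -13 (b = -3 - 10 = -13)
12 - 23*b = 12 - 23*(-13) = 12 + 299 = 311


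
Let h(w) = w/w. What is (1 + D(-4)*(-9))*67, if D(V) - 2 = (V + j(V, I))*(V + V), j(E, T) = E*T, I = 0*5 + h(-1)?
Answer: -39731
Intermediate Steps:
h(w) = 1
I = 1 (I = 0*5 + 1 = 0 + 1 = 1)
D(V) = 2 + 4*V² (D(V) = 2 + (V + V*1)*(V + V) = 2 + (V + V)*(2*V) = 2 + (2*V)*(2*V) = 2 + 4*V²)
(1 + D(-4)*(-9))*67 = (1 + (2 + 4*(-4)²)*(-9))*67 = (1 + (2 + 4*16)*(-9))*67 = (1 + (2 + 64)*(-9))*67 = (1 + 66*(-9))*67 = (1 - 594)*67 = -593*67 = -39731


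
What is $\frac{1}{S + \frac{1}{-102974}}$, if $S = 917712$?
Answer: $\frac{102974}{94500475487} \approx 1.0897 \cdot 10^{-6}$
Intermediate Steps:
$\frac{1}{S + \frac{1}{-102974}} = \frac{1}{917712 + \frac{1}{-102974}} = \frac{1}{917712 - \frac{1}{102974}} = \frac{1}{\frac{94500475487}{102974}} = \frac{102974}{94500475487}$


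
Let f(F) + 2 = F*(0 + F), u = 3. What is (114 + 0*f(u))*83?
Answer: 9462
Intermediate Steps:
f(F) = -2 + F² (f(F) = -2 + F*(0 + F) = -2 + F*F = -2 + F²)
(114 + 0*f(u))*83 = (114 + 0*(-2 + 3²))*83 = (114 + 0*(-2 + 9))*83 = (114 + 0*7)*83 = (114 + 0)*83 = 114*83 = 9462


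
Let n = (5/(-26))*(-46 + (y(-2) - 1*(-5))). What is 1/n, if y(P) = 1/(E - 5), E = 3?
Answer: 52/415 ≈ 0.12530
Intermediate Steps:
y(P) = -1/2 (y(P) = 1/(3 - 5) = 1/(-2) = -1/2)
n = 415/52 (n = (5/(-26))*(-46 + (-1/2 - 1*(-5))) = (5*(-1/26))*(-46 + (-1/2 + 5)) = -5*(-46 + 9/2)/26 = -5/26*(-83/2) = 415/52 ≈ 7.9808)
1/n = 1/(415/52) = 52/415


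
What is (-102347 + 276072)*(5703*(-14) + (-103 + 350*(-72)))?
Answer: -18266315125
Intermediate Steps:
(-102347 + 276072)*(5703*(-14) + (-103 + 350*(-72))) = 173725*(-79842 + (-103 - 25200)) = 173725*(-79842 - 25303) = 173725*(-105145) = -18266315125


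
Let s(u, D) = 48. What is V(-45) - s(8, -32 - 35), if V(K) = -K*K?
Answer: -2073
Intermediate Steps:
V(K) = -K²
V(-45) - s(8, -32 - 35) = -1*(-45)² - 1*48 = -1*2025 - 48 = -2025 - 48 = -2073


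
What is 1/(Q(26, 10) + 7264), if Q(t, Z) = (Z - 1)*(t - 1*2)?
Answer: 1/7480 ≈ 0.00013369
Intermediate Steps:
Q(t, Z) = (-1 + Z)*(-2 + t) (Q(t, Z) = (-1 + Z)*(t - 2) = (-1 + Z)*(-2 + t))
1/(Q(26, 10) + 7264) = 1/((2 - 1*26 - 2*10 + 10*26) + 7264) = 1/((2 - 26 - 20 + 260) + 7264) = 1/(216 + 7264) = 1/7480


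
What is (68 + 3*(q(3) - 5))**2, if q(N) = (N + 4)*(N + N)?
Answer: 32041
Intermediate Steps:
q(N) = 2*N*(4 + N) (q(N) = (4 + N)*(2*N) = 2*N*(4 + N))
(68 + 3*(q(3) - 5))**2 = (68 + 3*(2*3*(4 + 3) - 5))**2 = (68 + 3*(2*3*7 - 5))**2 = (68 + 3*(42 - 5))**2 = (68 + 3*37)**2 = (68 + 111)**2 = 179**2 = 32041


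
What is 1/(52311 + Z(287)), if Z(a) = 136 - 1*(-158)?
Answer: 1/52605 ≈ 1.9010e-5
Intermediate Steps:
Z(a) = 294 (Z(a) = 136 + 158 = 294)
1/(52311 + Z(287)) = 1/(52311 + 294) = 1/52605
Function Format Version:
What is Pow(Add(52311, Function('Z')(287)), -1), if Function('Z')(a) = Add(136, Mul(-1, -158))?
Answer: Rational(1, 52605) ≈ 1.9010e-5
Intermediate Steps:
Function('Z')(a) = 294 (Function('Z')(a) = Add(136, 158) = 294)
Pow(Add(52311, Function('Z')(287)), -1) = Pow(Add(52311, 294), -1) = Pow(52605, -1) = Rational(1, 52605)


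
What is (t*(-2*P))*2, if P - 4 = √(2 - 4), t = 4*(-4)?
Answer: 256 + 64*I*√2 ≈ 256.0 + 90.51*I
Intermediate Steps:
t = -16
P = 4 + I*√2 (P = 4 + √(2 - 4) = 4 + √(-2) = 4 + I*√2 ≈ 4.0 + 1.4142*I)
(t*(-2*P))*2 = -(-32)*(4 + I*√2)*2 = -16*(-8 - 2*I*√2)*2 = (128 + 32*I*√2)*2 = 256 + 64*I*√2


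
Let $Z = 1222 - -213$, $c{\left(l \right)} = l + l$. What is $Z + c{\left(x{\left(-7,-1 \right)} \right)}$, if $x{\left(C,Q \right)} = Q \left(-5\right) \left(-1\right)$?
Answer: $1425$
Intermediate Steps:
$x{\left(C,Q \right)} = 5 Q$ ($x{\left(C,Q \right)} = - 5 Q \left(-1\right) = 5 Q$)
$c{\left(l \right)} = 2 l$
$Z = 1435$ ($Z = 1222 + 213 = 1435$)
$Z + c{\left(x{\left(-7,-1 \right)} \right)} = 1435 + 2 \cdot 5 \left(-1\right) = 1435 + 2 \left(-5\right) = 1435 - 10 = 1425$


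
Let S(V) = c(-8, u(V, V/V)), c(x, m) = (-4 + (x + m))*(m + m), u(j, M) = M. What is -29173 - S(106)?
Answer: -29151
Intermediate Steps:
c(x, m) = 2*m*(-4 + m + x) (c(x, m) = (-4 + (m + x))*(2*m) = (-4 + m + x)*(2*m) = 2*m*(-4 + m + x))
S(V) = -22 (S(V) = 2*(V/V)*(-4 + V/V - 8) = 2*1*(-4 + 1 - 8) = 2*1*(-11) = -22)
-29173 - S(106) = -29173 - 1*(-22) = -29173 + 22 = -29151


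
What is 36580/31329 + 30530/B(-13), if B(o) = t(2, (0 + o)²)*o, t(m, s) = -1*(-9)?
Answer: -1793210/6903 ≈ -259.77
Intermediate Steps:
t(m, s) = 9
B(o) = 9*o
36580/31329 + 30530/B(-13) = 36580/31329 + 30530/((9*(-13))) = 36580*(1/31329) + 30530/(-117) = 620/531 + 30530*(-1/117) = 620/531 - 30530/117 = -1793210/6903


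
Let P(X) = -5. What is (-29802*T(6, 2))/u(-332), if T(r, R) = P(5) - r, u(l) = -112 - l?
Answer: 14901/10 ≈ 1490.1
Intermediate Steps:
T(r, R) = -5 - r
(-29802*T(6, 2))/u(-332) = (-29802*(-5 - 1*6))/(-112 - 1*(-332)) = (-29802*(-5 - 6))/(-112 + 332) = -29802*(-11)/220 = 327822*(1/220) = 14901/10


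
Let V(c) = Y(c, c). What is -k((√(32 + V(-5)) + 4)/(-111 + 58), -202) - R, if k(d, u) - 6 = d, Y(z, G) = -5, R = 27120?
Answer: -1437674/53 + 3*√3/53 ≈ -27126.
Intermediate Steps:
V(c) = -5
k(d, u) = 6 + d
-k((√(32 + V(-5)) + 4)/(-111 + 58), -202) - R = -(6 + (√(32 - 5) + 4)/(-111 + 58)) - 1*27120 = -(6 + (√27 + 4)/(-53)) - 27120 = -(6 + (3*√3 + 4)*(-1/53)) - 27120 = -(6 + (4 + 3*√3)*(-1/53)) - 27120 = -(6 + (-4/53 - 3*√3/53)) - 27120 = -(314/53 - 3*√3/53) - 27120 = (-314/53 + 3*√3/53) - 27120 = -1437674/53 + 3*√3/53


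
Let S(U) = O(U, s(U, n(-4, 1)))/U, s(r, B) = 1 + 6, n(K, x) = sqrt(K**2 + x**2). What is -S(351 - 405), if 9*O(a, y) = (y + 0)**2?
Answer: 49/486 ≈ 0.10082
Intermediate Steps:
s(r, B) = 7
O(a, y) = y**2/9 (O(a, y) = (y + 0)**2/9 = y**2/9)
S(U) = 49/(9*U) (S(U) = ((1/9)*7**2)/U = ((1/9)*49)/U = 49/(9*U))
-S(351 - 405) = -49/(9*(351 - 405)) = -49/(9*(-54)) = -49*(-1)/(9*54) = -1*(-49/486) = 49/486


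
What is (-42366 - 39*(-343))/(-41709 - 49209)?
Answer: 3221/10102 ≈ 0.31885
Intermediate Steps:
(-42366 - 39*(-343))/(-41709 - 49209) = (-42366 + 13377)/(-90918) = -28989*(-1/90918) = 3221/10102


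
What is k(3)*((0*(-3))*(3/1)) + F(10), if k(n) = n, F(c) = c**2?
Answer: 100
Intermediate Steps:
k(3)*((0*(-3))*(3/1)) + F(10) = 3*((0*(-3))*(3/1)) + 10**2 = 3*(0*(3*1)) + 100 = 3*(0*3) + 100 = 3*0 + 100 = 0 + 100 = 100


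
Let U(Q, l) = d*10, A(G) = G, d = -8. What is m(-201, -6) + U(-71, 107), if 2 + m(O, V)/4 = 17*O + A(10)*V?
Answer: -13996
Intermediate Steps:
U(Q, l) = -80 (U(Q, l) = -8*10 = -80)
m(O, V) = -8 + 40*V + 68*O (m(O, V) = -8 + 4*(17*O + 10*V) = -8 + 4*(10*V + 17*O) = -8 + (40*V + 68*O) = -8 + 40*V + 68*O)
m(-201, -6) + U(-71, 107) = (-8 + 40*(-6) + 68*(-201)) - 80 = (-8 - 240 - 13668) - 80 = -13916 - 80 = -13996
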